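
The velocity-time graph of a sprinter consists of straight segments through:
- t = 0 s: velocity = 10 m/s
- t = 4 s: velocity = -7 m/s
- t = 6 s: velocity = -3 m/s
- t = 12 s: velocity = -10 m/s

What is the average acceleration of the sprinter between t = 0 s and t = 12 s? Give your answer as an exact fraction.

-5/3 m/s²

Average acceleration = Δv/Δt = (-10 − 10)/(12 − 0) = -5/3 m/s².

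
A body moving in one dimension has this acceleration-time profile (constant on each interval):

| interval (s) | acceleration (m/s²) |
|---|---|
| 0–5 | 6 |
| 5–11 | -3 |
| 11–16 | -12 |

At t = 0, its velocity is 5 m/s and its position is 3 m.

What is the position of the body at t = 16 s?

194 m

On each constant-a segment, Δv = aΔt and Δx = v₀Δt + ½aΔt²; chain segment to segment.
0–5 s: v starts 5 m/s; Δx = 5·5 + ½·6·5² = 100 m; v ends 35 m/s.
5–11 s: v starts 35 m/s; Δx = 35·6 + ½·-3·6² = 156 m; v ends 17 m/s.
11–16 s: v starts 17 m/s; Δx = 17·5 + ½·-12·5² = -65 m; v ends -43 m/s.
x(16) = 3 + Σ Δx = 194 m.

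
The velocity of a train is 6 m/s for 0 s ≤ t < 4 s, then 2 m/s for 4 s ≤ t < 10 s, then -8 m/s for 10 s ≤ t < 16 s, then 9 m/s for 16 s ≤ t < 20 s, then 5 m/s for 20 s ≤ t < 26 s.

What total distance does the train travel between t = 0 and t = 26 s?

150 m

Distance (not displacement) is the total path length: add the absolute areas under v-t.
0–4 s: |6| × 4 = 24 m
4–10 s: |2| × 6 = 12 m
10–16 s: |-8| × 6 = 48 m
16–20 s: |9| × 4 = 36 m
20–26 s: |5| × 6 = 30 m
Total distance = 150 m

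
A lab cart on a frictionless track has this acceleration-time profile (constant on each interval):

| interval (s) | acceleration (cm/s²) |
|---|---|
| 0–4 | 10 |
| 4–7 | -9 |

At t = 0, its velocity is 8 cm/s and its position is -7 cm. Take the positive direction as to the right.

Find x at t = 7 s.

On each constant-a segment, Δv = aΔt and Δx = v₀Δt + ½aΔt²; chain segment to segment.
0–4 s: v starts 8 cm/s; Δx = 8·4 + ½·10·4² = 112 cm; v ends 48 cm/s.
4–7 s: v starts 48 cm/s; Δx = 48·3 + ½·-9·3² = 103.5 cm; v ends 21 cm/s.
x(7) = -7 + Σ Δx = 208.5 cm.

208.5 cm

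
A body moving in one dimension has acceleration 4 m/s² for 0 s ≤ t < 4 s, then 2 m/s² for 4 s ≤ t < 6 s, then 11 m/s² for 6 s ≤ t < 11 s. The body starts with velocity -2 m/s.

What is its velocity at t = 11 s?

73 m/s

Δv equals the area under the a-t graph; then v = v₀ + Δv.
0–4 s: 4 × 4 = 16 m/s
4–6 s: 2 × 2 = 4 m/s
6–11 s: 11 × 5 = 55 m/s
Δv = 75 m/s, so v(11) = -2 + (75) = 73 m/s.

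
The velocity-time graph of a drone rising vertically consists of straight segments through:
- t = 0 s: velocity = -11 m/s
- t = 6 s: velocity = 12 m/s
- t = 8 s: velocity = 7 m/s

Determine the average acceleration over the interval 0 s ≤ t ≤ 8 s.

2.25 m/s²

Average acceleration = Δv/Δt = (7 − -11)/(8 − 0) = 2.25 m/s².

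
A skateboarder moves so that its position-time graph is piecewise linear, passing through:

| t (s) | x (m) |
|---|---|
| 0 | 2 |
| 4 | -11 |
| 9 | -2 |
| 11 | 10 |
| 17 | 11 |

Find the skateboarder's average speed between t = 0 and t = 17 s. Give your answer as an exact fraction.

35/17 m/s

Average speed = (total path length)/(elapsed time); on a piecewise-linear x-t graph the path length is Σ|Δx|.
0–4 s: |Δx| = |-11 − 2| = 13 m
4–9 s: |Δx| = |-2 − -11| = 9 m
9–11 s: |Δx| = |10 − -2| = 12 m
11–17 s: |Δx| = |11 − 10| = 1 m
Total path = 35 m; average speed = 35/17 = 35/17 m/s.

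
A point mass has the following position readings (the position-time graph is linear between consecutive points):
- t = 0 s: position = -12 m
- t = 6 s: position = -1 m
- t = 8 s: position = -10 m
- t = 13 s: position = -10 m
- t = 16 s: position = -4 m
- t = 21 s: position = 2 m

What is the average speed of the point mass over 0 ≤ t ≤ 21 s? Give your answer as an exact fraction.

32/21 m/s

Average speed = (total path length)/(elapsed time); on a piecewise-linear x-t graph the path length is Σ|Δx|.
0–6 s: |Δx| = |-1 − -12| = 11 m
6–8 s: |Δx| = |-10 − -1| = 9 m
8–13 s: |Δx| = |-10 − -10| = 0 m
13–16 s: |Δx| = |-4 − -10| = 6 m
16–21 s: |Δx| = |2 − -4| = 6 m
Total path = 32 m; average speed = 32/21 = 32/21 m/s.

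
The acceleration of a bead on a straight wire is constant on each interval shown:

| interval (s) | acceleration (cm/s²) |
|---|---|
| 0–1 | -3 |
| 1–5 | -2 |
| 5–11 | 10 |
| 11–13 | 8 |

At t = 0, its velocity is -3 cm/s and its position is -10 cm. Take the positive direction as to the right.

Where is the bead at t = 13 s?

149.5 cm

On each constant-a segment, Δv = aΔt and Δx = v₀Δt + ½aΔt²; chain segment to segment.
0–1 s: v starts -3 cm/s; Δx = -3·1 + ½·-3·1² = -4.5 cm; v ends -6 cm/s.
1–5 s: v starts -6 cm/s; Δx = -6·4 + ½·-2·4² = -40 cm; v ends -14 cm/s.
5–11 s: v starts -14 cm/s; Δx = -14·6 + ½·10·6² = 96 cm; v ends 46 cm/s.
11–13 s: v starts 46 cm/s; Δx = 46·2 + ½·8·2² = 108 cm; v ends 62 cm/s.
x(13) = -10 + Σ Δx = 149.5 cm.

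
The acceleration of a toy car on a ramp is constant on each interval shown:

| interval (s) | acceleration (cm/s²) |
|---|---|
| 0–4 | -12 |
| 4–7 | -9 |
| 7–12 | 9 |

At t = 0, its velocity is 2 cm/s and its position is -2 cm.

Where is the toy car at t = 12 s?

On each constant-a segment, Δv = aΔt and Δx = v₀Δt + ½aΔt²; chain segment to segment.
0–4 s: v starts 2 cm/s; Δx = 2·4 + ½·-12·4² = -88 cm; v ends -46 cm/s.
4–7 s: v starts -46 cm/s; Δx = -46·3 + ½·-9·3² = -178.5 cm; v ends -73 cm/s.
7–12 s: v starts -73 cm/s; Δx = -73·5 + ½·9·5² = -252.5 cm; v ends -28 cm/s.
x(12) = -2 + Σ Δx = -521 cm.

-521 cm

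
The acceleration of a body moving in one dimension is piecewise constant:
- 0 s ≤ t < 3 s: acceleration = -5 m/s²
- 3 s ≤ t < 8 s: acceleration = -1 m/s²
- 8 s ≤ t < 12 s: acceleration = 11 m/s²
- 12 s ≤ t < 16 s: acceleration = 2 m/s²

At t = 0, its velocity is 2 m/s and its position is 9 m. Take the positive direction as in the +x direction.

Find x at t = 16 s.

On each constant-a segment, Δv = aΔt and Δx = v₀Δt + ½aΔt²; chain segment to segment.
0–3 s: v starts 2 m/s; Δx = 2·3 + ½·-5·3² = -16.5 m; v ends -13 m/s.
3–8 s: v starts -13 m/s; Δx = -13·5 + ½·-1·5² = -77.5 m; v ends -18 m/s.
8–12 s: v starts -18 m/s; Δx = -18·4 + ½·11·4² = 16 m; v ends 26 m/s.
12–16 s: v starts 26 m/s; Δx = 26·4 + ½·2·4² = 120 m; v ends 34 m/s.
x(16) = 9 + Σ Δx = 51 m.

51 m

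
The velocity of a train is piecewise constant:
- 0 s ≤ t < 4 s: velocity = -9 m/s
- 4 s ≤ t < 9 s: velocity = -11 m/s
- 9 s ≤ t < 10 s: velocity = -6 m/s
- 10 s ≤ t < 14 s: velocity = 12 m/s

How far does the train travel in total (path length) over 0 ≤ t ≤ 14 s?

145 m

Total distance travelled is ∫|v| dt — sum the magnitudes of each area piece.
0–4 s: |-9| × 4 = 36 m
4–9 s: |-11| × 5 = 55 m
9–10 s: |-6| × 1 = 6 m
10–14 s: |12| × 4 = 48 m
Total distance = 145 m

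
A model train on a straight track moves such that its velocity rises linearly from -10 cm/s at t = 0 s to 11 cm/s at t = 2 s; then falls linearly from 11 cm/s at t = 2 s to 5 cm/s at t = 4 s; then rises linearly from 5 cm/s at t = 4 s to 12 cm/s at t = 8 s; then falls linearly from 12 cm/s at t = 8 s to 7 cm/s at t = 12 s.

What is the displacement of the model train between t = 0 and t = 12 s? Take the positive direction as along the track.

Net displacement equals the area under the velocity-time graph (areas below the axis count negative).
0–2 s: ½(-10 + 11)(2) = 1 cm
2–4 s: ½(11 + 5)(2) = 16 cm
4–8 s: ½(5 + 12)(4) = 34 cm
8–12 s: ½(12 + 7)(4) = 38 cm
Net displacement = 89 cm

89 cm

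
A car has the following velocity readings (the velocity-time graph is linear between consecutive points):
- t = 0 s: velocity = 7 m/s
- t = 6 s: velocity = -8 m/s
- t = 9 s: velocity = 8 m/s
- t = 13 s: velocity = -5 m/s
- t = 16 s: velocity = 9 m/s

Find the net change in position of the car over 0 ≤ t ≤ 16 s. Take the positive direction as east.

9 m

Displacement is the signed area under the v-t curve.
0–6 s: ½(7 + -8)(6) = -3 m
6–9 s: ½(-8 + 8)(3) = 0 m
9–13 s: ½(8 + -5)(4) = 6 m
13–16 s: ½(-5 + 9)(3) = 6 m
Net displacement = 9 m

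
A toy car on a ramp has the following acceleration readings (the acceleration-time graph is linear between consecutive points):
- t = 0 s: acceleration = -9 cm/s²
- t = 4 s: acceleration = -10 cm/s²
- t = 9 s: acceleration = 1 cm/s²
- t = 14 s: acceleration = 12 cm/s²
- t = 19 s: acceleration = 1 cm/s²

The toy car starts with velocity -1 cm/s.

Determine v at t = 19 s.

Δv equals the area under the a-t graph; then v = v₀ + Δv.
0–4 s: ½(-9 + -10)(4) = -38 cm/s
4–9 s: ½(-10 + 1)(5) = -22.5 cm/s
9–14 s: ½(1 + 12)(5) = 32.5 cm/s
14–19 s: ½(12 + 1)(5) = 32.5 cm/s
Δv = 4.5 cm/s, so v(19) = -1 + (4.5) = 3.5 cm/s.

3.5 cm/s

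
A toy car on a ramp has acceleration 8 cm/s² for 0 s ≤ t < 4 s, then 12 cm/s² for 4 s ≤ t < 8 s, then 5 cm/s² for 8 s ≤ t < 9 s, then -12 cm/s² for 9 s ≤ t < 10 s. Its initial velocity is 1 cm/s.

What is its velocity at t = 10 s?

Δv equals the area under the a-t graph; then v = v₀ + Δv.
0–4 s: 8 × 4 = 32 cm/s
4–8 s: 12 × 4 = 48 cm/s
8–9 s: 5 × 1 = 5 cm/s
9–10 s: -12 × 1 = -12 cm/s
Δv = 73 cm/s, so v(10) = 1 + (73) = 74 cm/s.

74 cm/s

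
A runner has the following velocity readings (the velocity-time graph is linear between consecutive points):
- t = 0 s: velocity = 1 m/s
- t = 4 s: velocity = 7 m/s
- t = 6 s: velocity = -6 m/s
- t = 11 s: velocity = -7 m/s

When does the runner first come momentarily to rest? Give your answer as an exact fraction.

v changes sign on 4–6 s (from 7 to -6); the graph is linear there, so v = 0 at t = 4 + (-7)·(6 − 4)/(-6 − 7) = 66/13 s.

t = 66/13 s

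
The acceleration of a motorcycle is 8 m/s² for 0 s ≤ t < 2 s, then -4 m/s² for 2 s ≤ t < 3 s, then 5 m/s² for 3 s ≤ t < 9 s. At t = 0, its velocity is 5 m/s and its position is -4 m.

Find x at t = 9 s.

On each constant-a segment, Δv = aΔt and Δx = v₀Δt + ½aΔt²; chain segment to segment.
0–2 s: v starts 5 m/s; Δx = 5·2 + ½·8·2² = 26 m; v ends 21 m/s.
2–3 s: v starts 21 m/s; Δx = 21·1 + ½·-4·1² = 19 m; v ends 17 m/s.
3–9 s: v starts 17 m/s; Δx = 17·6 + ½·5·6² = 192 m; v ends 47 m/s.
x(9) = -4 + Σ Δx = 233 m.

233 m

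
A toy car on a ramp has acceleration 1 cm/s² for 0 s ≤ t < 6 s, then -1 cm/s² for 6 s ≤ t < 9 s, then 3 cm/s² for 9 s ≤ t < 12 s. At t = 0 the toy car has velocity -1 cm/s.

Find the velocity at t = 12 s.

Δv equals the area under the a-t graph; then v = v₀ + Δv.
0–6 s: 1 × 6 = 6 cm/s
6–9 s: -1 × 3 = -3 cm/s
9–12 s: 3 × 3 = 9 cm/s
Δv = 12 cm/s, so v(12) = -1 + (12) = 11 cm/s.

11 cm/s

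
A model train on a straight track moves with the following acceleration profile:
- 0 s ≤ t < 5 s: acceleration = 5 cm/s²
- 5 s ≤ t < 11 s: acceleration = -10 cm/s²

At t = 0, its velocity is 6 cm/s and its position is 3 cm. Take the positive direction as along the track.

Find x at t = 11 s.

101.5 cm

On each constant-a segment, Δv = aΔt and Δx = v₀Δt + ½aΔt²; chain segment to segment.
0–5 s: v starts 6 cm/s; Δx = 6·5 + ½·5·5² = 92.5 cm; v ends 31 cm/s.
5–11 s: v starts 31 cm/s; Δx = 31·6 + ½·-10·6² = 6 cm; v ends -29 cm/s.
x(11) = 3 + Σ Δx = 101.5 cm.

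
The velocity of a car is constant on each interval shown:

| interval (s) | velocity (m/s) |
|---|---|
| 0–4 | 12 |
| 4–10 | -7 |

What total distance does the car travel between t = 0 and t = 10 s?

90 m

Distance (not displacement) is the total path length: add the absolute areas under v-t.
0–4 s: |12| × 4 = 48 m
4–10 s: |-7| × 6 = 42 m
Total distance = 90 m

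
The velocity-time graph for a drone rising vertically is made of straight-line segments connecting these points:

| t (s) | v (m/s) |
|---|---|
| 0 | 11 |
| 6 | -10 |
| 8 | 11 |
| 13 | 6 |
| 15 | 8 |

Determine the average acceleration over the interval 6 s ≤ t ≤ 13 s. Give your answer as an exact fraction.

Average acceleration = Δv/Δt = (6 − -10)/(13 − 6) = 16/7 m/s².

16/7 m/s²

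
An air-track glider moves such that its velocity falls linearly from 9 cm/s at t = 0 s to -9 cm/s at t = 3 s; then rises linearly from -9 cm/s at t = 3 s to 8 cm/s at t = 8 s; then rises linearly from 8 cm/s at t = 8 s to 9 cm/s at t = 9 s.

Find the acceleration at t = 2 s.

-6 cm/s²

Acceleration is the slope of the v-t graph on 0–3 s: (-9 − 9)/(3 − 0) = -6 cm/s².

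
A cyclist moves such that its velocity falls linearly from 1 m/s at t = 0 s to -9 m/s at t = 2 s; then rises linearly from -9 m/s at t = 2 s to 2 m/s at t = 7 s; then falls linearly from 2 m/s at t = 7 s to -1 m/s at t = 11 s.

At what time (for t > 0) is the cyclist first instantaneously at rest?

t = 0.2 s

v changes sign on 0–2 s (from 1 to -9); the graph is linear there, so v = 0 at t = 0 + (-1)·(2 − 0)/(-9 − 1) = 0.2 s.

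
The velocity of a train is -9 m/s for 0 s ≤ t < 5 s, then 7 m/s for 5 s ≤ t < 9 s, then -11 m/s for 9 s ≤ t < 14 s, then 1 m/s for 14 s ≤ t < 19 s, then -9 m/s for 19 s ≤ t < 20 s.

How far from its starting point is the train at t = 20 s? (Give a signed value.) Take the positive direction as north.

Displacement is the signed area under the v-t curve.
0–5 s: -9 × 5 = -45 m
5–9 s: 7 × 4 = 28 m
9–14 s: -11 × 5 = -55 m
14–19 s: 1 × 5 = 5 m
19–20 s: -9 × 1 = -9 m
Net displacement = -76 m

-76 m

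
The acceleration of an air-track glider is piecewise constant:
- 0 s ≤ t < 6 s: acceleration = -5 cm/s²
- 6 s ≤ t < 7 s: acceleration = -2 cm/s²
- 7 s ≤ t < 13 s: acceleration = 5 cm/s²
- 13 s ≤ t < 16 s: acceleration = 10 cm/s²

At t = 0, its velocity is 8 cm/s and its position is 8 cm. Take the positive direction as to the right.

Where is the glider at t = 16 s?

On each constant-a segment, Δv = aΔt and Δx = v₀Δt + ½aΔt²; chain segment to segment.
0–6 s: v starts 8 cm/s; Δx = 8·6 + ½·-5·6² = -42 cm; v ends -22 cm/s.
6–7 s: v starts -22 cm/s; Δx = -22·1 + ½·-2·1² = -23 cm; v ends -24 cm/s.
7–13 s: v starts -24 cm/s; Δx = -24·6 + ½·5·6² = -54 cm; v ends 6 cm/s.
13–16 s: v starts 6 cm/s; Δx = 6·3 + ½·10·3² = 63 cm; v ends 36 cm/s.
x(16) = 8 + Σ Δx = -48 cm.

-48 cm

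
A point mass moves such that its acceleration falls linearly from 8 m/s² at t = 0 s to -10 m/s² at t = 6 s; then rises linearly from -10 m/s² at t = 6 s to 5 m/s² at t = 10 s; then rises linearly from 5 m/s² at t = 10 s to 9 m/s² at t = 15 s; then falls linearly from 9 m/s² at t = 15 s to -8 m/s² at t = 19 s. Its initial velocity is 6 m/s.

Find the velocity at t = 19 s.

Δv equals the area under the a-t graph; then v = v₀ + Δv.
0–6 s: ½(8 + -10)(6) = -6 m/s
6–10 s: ½(-10 + 5)(4) = -10 m/s
10–15 s: ½(5 + 9)(5) = 35 m/s
15–19 s: ½(9 + -8)(4) = 2 m/s
Δv = 21 m/s, so v(19) = 6 + (21) = 27 m/s.

27 m/s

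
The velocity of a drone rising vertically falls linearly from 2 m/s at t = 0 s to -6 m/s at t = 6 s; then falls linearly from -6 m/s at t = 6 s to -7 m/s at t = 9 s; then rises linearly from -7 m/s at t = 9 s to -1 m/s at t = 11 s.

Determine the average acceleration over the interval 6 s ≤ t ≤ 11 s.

1 m/s²

Average acceleration = Δv/Δt = (-1 − -6)/(11 − 6) = 1 m/s².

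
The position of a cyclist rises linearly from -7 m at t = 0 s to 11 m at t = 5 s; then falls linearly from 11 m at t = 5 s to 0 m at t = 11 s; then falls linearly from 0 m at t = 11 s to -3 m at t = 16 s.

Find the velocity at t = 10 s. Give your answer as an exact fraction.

Velocity is the slope of the x-t graph on 5–11 s: (0 − 11)/(11 − 5) = -11/6 m/s.

-11/6 m/s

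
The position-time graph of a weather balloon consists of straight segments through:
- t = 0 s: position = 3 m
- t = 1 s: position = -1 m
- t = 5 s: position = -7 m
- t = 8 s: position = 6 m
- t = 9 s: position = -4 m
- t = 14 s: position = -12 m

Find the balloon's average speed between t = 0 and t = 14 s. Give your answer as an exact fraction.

41/14 m/s

Average speed = (total path length)/(elapsed time); on a piecewise-linear x-t graph the path length is Σ|Δx|.
0–1 s: |Δx| = |-1 − 3| = 4 m
1–5 s: |Δx| = |-7 − -1| = 6 m
5–8 s: |Δx| = |6 − -7| = 13 m
8–9 s: |Δx| = |-4 − 6| = 10 m
9–14 s: |Δx| = |-12 − -4| = 8 m
Total path = 41 m; average speed = 41/14 = 41/14 m/s.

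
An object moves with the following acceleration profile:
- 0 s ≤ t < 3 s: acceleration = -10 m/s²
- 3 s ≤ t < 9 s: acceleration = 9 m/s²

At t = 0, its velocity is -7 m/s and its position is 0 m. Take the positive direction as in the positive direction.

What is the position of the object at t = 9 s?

On each constant-a segment, Δv = aΔt and Δx = v₀Δt + ½aΔt²; chain segment to segment.
0–3 s: v starts -7 m/s; Δx = -7·3 + ½·-10·3² = -66 m; v ends -37 m/s.
3–9 s: v starts -37 m/s; Δx = -37·6 + ½·9·6² = -60 m; v ends 17 m/s.
x(9) = 0 + Σ Δx = -126 m.

-126 m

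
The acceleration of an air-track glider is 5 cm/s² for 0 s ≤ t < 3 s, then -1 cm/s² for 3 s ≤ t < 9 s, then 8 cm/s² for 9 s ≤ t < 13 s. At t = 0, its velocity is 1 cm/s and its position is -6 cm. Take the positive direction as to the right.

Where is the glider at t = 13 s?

201.5 cm

On each constant-a segment, Δv = aΔt and Δx = v₀Δt + ½aΔt²; chain segment to segment.
0–3 s: v starts 1 cm/s; Δx = 1·3 + ½·5·3² = 25.5 cm; v ends 16 cm/s.
3–9 s: v starts 16 cm/s; Δx = 16·6 + ½·-1·6² = 78 cm; v ends 10 cm/s.
9–13 s: v starts 10 cm/s; Δx = 10·4 + ½·8·4² = 104 cm; v ends 42 cm/s.
x(13) = -6 + Σ Δx = 201.5 cm.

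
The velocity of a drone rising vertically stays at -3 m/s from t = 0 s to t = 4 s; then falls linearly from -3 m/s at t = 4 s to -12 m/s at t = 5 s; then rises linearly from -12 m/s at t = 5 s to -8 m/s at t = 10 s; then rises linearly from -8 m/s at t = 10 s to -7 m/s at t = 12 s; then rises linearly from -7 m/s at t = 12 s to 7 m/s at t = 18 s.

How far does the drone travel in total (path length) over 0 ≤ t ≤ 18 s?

Distance (not displacement) is the total path length: add the absolute areas under v-t.
0–4 s: |-3| × 4 = 12 m
4–5 s: |½(-3 + -12)(1)| = 7.5 m
5–10 s: |½(-12 + -8)(5)| = 50 m
10–12 s: |½(-8 + -7)(2)| = 15 m
12–18 s: v = 0 at t = 15 s; triangle areas 10.5 + 10.5 = 21 m
Total distance = 105.5 m

105.5 m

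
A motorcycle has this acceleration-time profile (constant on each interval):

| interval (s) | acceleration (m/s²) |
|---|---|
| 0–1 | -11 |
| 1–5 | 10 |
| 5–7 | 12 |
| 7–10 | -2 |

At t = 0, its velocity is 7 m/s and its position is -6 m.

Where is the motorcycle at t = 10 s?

On each constant-a segment, Δv = aΔt and Δx = v₀Δt + ½aΔt²; chain segment to segment.
0–1 s: v starts 7 m/s; Δx = 7·1 + ½·-11·1² = 1.5 m; v ends -4 m/s.
1–5 s: v starts -4 m/s; Δx = -4·4 + ½·10·4² = 64 m; v ends 36 m/s.
5–7 s: v starts 36 m/s; Δx = 36·2 + ½·12·2² = 96 m; v ends 60 m/s.
7–10 s: v starts 60 m/s; Δx = 60·3 + ½·-2·3² = 171 m; v ends 54 m/s.
x(10) = -6 + Σ Δx = 326.5 m.

326.5 m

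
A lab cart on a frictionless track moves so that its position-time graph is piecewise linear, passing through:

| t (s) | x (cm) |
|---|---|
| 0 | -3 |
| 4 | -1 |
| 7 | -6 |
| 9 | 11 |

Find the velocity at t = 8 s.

8.5 cm/s

Velocity is the slope of the x-t graph on 7–9 s: (11 − -6)/(9 − 7) = 8.5 cm/s.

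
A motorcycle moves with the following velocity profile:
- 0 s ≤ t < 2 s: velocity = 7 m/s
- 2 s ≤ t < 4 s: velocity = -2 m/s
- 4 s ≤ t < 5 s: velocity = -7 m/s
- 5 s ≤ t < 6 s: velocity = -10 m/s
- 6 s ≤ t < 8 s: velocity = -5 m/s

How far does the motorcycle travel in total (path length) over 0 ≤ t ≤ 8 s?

Total distance travelled is ∫|v| dt — sum the magnitudes of each area piece.
0–2 s: |7| × 2 = 14 m
2–4 s: |-2| × 2 = 4 m
4–5 s: |-7| × 1 = 7 m
5–6 s: |-10| × 1 = 10 m
6–8 s: |-5| × 2 = 10 m
Total distance = 45 m

45 m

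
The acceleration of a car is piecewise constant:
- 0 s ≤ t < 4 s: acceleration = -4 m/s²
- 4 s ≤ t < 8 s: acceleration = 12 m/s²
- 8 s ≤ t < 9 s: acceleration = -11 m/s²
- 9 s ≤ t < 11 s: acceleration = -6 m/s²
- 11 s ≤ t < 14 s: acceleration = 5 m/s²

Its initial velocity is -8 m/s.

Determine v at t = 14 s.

Δv equals the area under the a-t graph; then v = v₀ + Δv.
0–4 s: -4 × 4 = -16 m/s
4–8 s: 12 × 4 = 48 m/s
8–9 s: -11 × 1 = -11 m/s
9–11 s: -6 × 2 = -12 m/s
11–14 s: 5 × 3 = 15 m/s
Δv = 24 m/s, so v(14) = -8 + (24) = 16 m/s.

16 m/s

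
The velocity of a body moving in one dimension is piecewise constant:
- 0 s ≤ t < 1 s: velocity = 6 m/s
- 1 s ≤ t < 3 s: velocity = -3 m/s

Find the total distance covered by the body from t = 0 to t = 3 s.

Total distance travelled is ∫|v| dt — sum the magnitudes of each area piece.
0–1 s: |6| × 1 = 6 m
1–3 s: |-3| × 2 = 6 m
Total distance = 12 m

12 m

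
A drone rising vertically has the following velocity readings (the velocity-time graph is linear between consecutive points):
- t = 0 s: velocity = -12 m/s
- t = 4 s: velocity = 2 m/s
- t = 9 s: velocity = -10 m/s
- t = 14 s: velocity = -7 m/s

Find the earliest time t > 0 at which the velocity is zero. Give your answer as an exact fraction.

v changes sign on 0–4 s (from -12 to 2); the graph is linear there, so v = 0 at t = 0 + (12)·(4 − 0)/(2 − -12) = 24/7 s.

t = 24/7 s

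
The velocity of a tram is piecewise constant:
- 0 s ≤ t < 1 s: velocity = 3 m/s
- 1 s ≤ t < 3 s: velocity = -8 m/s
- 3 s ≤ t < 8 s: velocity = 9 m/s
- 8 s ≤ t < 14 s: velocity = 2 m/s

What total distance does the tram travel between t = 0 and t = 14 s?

Total distance travelled is ∫|v| dt — sum the magnitudes of each area piece.
0–1 s: |3| × 1 = 3 m
1–3 s: |-8| × 2 = 16 m
3–8 s: |9| × 5 = 45 m
8–14 s: |2| × 6 = 12 m
Total distance = 76 m

76 m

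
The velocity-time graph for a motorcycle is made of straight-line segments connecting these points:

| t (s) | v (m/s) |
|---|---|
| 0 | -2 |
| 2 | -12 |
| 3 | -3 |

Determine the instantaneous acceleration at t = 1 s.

Acceleration is the slope of the v-t graph on 0–2 s: (-12 − -2)/(2 − 0) = -5 m/s².

-5 m/s²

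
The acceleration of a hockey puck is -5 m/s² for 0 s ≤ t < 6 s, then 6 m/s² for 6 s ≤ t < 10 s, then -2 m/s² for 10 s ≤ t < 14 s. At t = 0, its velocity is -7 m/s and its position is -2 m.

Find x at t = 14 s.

On each constant-a segment, Δv = aΔt and Δx = v₀Δt + ½aΔt²; chain segment to segment.
0–6 s: v starts -7 m/s; Δx = -7·6 + ½·-5·6² = -132 m; v ends -37 m/s.
6–10 s: v starts -37 m/s; Δx = -37·4 + ½·6·4² = -100 m; v ends -13 m/s.
10–14 s: v starts -13 m/s; Δx = -13·4 + ½·-2·4² = -68 m; v ends -21 m/s.
x(14) = -2 + Σ Δx = -302 m.

-302 m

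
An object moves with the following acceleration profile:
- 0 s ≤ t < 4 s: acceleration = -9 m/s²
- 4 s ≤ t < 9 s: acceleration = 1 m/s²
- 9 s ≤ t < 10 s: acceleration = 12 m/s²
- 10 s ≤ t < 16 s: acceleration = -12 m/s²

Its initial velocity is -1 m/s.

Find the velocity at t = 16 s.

Δv equals the area under the a-t graph; then v = v₀ + Δv.
0–4 s: -9 × 4 = -36 m/s
4–9 s: 1 × 5 = 5 m/s
9–10 s: 12 × 1 = 12 m/s
10–16 s: -12 × 6 = -72 m/s
Δv = -91 m/s, so v(16) = -1 + (-91) = -92 m/s.

-92 m/s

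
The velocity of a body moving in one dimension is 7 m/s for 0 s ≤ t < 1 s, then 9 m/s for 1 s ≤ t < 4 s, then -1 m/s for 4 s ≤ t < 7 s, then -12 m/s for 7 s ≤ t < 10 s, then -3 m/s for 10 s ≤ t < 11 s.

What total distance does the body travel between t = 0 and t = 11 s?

Total distance travelled is ∫|v| dt — sum the magnitudes of each area piece.
0–1 s: |7| × 1 = 7 m
1–4 s: |9| × 3 = 27 m
4–7 s: |-1| × 3 = 3 m
7–10 s: |-12| × 3 = 36 m
10–11 s: |-3| × 1 = 3 m
Total distance = 76 m

76 m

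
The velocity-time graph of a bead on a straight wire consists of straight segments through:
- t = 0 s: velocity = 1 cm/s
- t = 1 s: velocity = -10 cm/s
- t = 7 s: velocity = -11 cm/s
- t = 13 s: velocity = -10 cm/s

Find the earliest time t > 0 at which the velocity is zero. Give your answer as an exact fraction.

t = 1/11 s

v changes sign on 0–1 s (from 1 to -10); the graph is linear there, so v = 0 at t = 0 + (-1)·(1 − 0)/(-10 − 1) = 1/11 s.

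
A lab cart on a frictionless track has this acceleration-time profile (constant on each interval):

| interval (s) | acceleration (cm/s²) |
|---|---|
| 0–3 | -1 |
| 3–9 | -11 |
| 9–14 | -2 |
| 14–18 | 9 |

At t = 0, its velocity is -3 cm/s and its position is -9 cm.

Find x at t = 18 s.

-897.5 cm

On each constant-a segment, Δv = aΔt and Δx = v₀Δt + ½aΔt²; chain segment to segment.
0–3 s: v starts -3 cm/s; Δx = -3·3 + ½·-1·3² = -13.5 cm; v ends -6 cm/s.
3–9 s: v starts -6 cm/s; Δx = -6·6 + ½·-11·6² = -234 cm; v ends -72 cm/s.
9–14 s: v starts -72 cm/s; Δx = -72·5 + ½·-2·5² = -385 cm; v ends -82 cm/s.
14–18 s: v starts -82 cm/s; Δx = -82·4 + ½·9·4² = -256 cm; v ends -46 cm/s.
x(18) = -9 + Σ Δx = -897.5 cm.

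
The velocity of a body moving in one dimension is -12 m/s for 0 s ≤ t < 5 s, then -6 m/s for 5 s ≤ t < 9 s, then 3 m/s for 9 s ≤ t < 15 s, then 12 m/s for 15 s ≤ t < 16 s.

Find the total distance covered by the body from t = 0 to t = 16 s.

Total distance travelled is ∫|v| dt — sum the magnitudes of each area piece.
0–5 s: |-12| × 5 = 60 m
5–9 s: |-6| × 4 = 24 m
9–15 s: |3| × 6 = 18 m
15–16 s: |12| × 1 = 12 m
Total distance = 114 m

114 m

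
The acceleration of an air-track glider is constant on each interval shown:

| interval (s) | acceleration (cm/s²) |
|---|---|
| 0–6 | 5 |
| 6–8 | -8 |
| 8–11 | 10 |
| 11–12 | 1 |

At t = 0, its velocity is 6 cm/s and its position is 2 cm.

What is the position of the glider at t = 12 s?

On each constant-a segment, Δv = aΔt and Δx = v₀Δt + ½aΔt²; chain segment to segment.
0–6 s: v starts 6 cm/s; Δx = 6·6 + ½·5·6² = 126 cm; v ends 36 cm/s.
6–8 s: v starts 36 cm/s; Δx = 36·2 + ½·-8·2² = 56 cm; v ends 20 cm/s.
8–11 s: v starts 20 cm/s; Δx = 20·3 + ½·10·3² = 105 cm; v ends 50 cm/s.
11–12 s: v starts 50 cm/s; Δx = 50·1 + ½·1·1² = 50.5 cm; v ends 51 cm/s.
x(12) = 2 + Σ Δx = 339.5 cm.

339.5 cm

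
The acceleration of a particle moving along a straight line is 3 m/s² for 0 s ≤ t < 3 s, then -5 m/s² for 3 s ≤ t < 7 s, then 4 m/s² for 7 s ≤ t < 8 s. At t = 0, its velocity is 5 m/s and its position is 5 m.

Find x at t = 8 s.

45.5 m

On each constant-a segment, Δv = aΔt and Δx = v₀Δt + ½aΔt²; chain segment to segment.
0–3 s: v starts 5 m/s; Δx = 5·3 + ½·3·3² = 28.5 m; v ends 14 m/s.
3–7 s: v starts 14 m/s; Δx = 14·4 + ½·-5·4² = 16 m; v ends -6 m/s.
7–8 s: v starts -6 m/s; Δx = -6·1 + ½·4·1² = -4 m; v ends -2 m/s.
x(8) = 5 + Σ Δx = 45.5 m.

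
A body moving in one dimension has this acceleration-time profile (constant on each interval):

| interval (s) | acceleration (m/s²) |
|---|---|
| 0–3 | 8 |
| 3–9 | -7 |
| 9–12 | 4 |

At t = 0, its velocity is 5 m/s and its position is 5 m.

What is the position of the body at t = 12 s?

On each constant-a segment, Δv = aΔt and Δx = v₀Δt + ½aΔt²; chain segment to segment.
0–3 s: v starts 5 m/s; Δx = 5·3 + ½·8·3² = 51 m; v ends 29 m/s.
3–9 s: v starts 29 m/s; Δx = 29·6 + ½·-7·6² = 48 m; v ends -13 m/s.
9–12 s: v starts -13 m/s; Δx = -13·3 + ½·4·3² = -21 m; v ends -1 m/s.
x(12) = 5 + Σ Δx = 83 m.

83 m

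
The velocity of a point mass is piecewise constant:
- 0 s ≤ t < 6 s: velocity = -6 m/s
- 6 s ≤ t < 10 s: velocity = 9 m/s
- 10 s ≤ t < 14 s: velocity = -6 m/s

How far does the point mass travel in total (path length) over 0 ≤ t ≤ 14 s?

96 m

Distance (not displacement) is the total path length: add the absolute areas under v-t.
0–6 s: |-6| × 6 = 36 m
6–10 s: |9| × 4 = 36 m
10–14 s: |-6| × 4 = 24 m
Total distance = 96 m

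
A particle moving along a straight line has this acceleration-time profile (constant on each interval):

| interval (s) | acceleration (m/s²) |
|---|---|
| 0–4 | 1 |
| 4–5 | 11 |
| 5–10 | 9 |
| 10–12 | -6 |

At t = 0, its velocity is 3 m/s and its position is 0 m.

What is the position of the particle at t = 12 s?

349 m

On each constant-a segment, Δv = aΔt and Δx = v₀Δt + ½aΔt²; chain segment to segment.
0–4 s: v starts 3 m/s; Δx = 3·4 + ½·1·4² = 20 m; v ends 7 m/s.
4–5 s: v starts 7 m/s; Δx = 7·1 + ½·11·1² = 12.5 m; v ends 18 m/s.
5–10 s: v starts 18 m/s; Δx = 18·5 + ½·9·5² = 202.5 m; v ends 63 m/s.
10–12 s: v starts 63 m/s; Δx = 63·2 + ½·-6·2² = 114 m; v ends 51 m/s.
x(12) = 0 + Σ Δx = 349 m.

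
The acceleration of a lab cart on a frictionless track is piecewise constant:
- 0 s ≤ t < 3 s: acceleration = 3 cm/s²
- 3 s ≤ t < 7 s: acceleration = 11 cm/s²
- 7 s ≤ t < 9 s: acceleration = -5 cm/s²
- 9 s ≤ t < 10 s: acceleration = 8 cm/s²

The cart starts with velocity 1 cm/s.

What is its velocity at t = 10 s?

Δv equals the area under the a-t graph; then v = v₀ + Δv.
0–3 s: 3 × 3 = 9 cm/s
3–7 s: 11 × 4 = 44 cm/s
7–9 s: -5 × 2 = -10 cm/s
9–10 s: 8 × 1 = 8 cm/s
Δv = 51 cm/s, so v(10) = 1 + (51) = 52 cm/s.

52 cm/s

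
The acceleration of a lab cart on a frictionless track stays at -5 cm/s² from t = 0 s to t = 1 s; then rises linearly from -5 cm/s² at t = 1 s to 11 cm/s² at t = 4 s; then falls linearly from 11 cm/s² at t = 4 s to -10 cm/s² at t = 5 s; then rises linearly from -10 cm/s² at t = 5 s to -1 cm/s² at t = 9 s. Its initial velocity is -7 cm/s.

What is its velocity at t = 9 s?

-24.5 cm/s

Δv equals the area under the a-t graph; then v = v₀ + Δv.
0–1 s: -5 × 1 = -5 cm/s
1–4 s: ½(-5 + 11)(3) = 9 cm/s
4–5 s: ½(11 + -10)(1) = 0.5 cm/s
5–9 s: ½(-10 + -1)(4) = -22 cm/s
Δv = -17.5 cm/s, so v(9) = -7 + (-17.5) = -24.5 cm/s.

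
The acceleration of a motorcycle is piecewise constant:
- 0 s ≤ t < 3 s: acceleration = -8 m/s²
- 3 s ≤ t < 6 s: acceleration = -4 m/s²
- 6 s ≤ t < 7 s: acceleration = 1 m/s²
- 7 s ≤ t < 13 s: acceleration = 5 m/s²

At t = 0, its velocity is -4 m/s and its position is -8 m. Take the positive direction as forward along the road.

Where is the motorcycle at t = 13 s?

On each constant-a segment, Δv = aΔt and Δx = v₀Δt + ½aΔt²; chain segment to segment.
0–3 s: v starts -4 m/s; Δx = -4·3 + ½·-8·3² = -48 m; v ends -28 m/s.
3–6 s: v starts -28 m/s; Δx = -28·3 + ½·-4·3² = -102 m; v ends -40 m/s.
6–7 s: v starts -40 m/s; Δx = -40·1 + ½·1·1² = -39.5 m; v ends -39 m/s.
7–13 s: v starts -39 m/s; Δx = -39·6 + ½·5·6² = -144 m; v ends -9 m/s.
x(13) = -8 + Σ Δx = -341.5 m.

-341.5 m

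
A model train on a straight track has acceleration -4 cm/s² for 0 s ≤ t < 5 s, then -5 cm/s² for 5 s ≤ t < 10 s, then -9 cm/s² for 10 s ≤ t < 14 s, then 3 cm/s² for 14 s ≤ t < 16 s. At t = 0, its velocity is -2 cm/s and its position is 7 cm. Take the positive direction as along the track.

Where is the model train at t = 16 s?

On each constant-a segment, Δv = aΔt and Δx = v₀Δt + ½aΔt²; chain segment to segment.
0–5 s: v starts -2 cm/s; Δx = -2·5 + ½·-4·5² = -60 cm; v ends -22 cm/s.
5–10 s: v starts -22 cm/s; Δx = -22·5 + ½·-5·5² = -172.5 cm; v ends -47 cm/s.
10–14 s: v starts -47 cm/s; Δx = -47·4 + ½·-9·4² = -260 cm; v ends -83 cm/s.
14–16 s: v starts -83 cm/s; Δx = -83·2 + ½·3·2² = -160 cm; v ends -77 cm/s.
x(16) = 7 + Σ Δx = -645.5 cm.

-645.5 cm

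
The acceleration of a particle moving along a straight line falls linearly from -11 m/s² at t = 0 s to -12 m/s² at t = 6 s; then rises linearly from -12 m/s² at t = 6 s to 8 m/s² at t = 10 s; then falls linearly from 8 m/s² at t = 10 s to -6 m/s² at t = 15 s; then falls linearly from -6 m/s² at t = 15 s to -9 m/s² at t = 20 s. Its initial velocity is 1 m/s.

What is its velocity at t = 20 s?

-108.5 m/s

Δv equals the area under the a-t graph; then v = v₀ + Δv.
0–6 s: ½(-11 + -12)(6) = -69 m/s
6–10 s: ½(-12 + 8)(4) = -8 m/s
10–15 s: ½(8 + -6)(5) = 5 m/s
15–20 s: ½(-6 + -9)(5) = -37.5 m/s
Δv = -109.5 m/s, so v(20) = 1 + (-109.5) = -108.5 m/s.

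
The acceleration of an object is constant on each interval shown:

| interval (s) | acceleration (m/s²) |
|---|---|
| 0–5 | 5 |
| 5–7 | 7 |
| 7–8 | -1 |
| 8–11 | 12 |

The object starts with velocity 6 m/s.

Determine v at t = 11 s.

Δv equals the area under the a-t graph; then v = v₀ + Δv.
0–5 s: 5 × 5 = 25 m/s
5–7 s: 7 × 2 = 14 m/s
7–8 s: -1 × 1 = -1 m/s
8–11 s: 12 × 3 = 36 m/s
Δv = 74 m/s, so v(11) = 6 + (74) = 80 m/s.

80 m/s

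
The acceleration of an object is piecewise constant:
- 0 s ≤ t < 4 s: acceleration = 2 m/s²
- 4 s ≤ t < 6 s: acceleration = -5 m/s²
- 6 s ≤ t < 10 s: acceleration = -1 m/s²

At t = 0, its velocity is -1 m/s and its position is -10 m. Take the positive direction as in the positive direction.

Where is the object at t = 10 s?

-14 m

On each constant-a segment, Δv = aΔt and Δx = v₀Δt + ½aΔt²; chain segment to segment.
0–4 s: v starts -1 m/s; Δx = -1·4 + ½·2·4² = 12 m; v ends 7 m/s.
4–6 s: v starts 7 m/s; Δx = 7·2 + ½·-5·2² = 4 m; v ends -3 m/s.
6–10 s: v starts -3 m/s; Δx = -3·4 + ½·-1·4² = -20 m; v ends -7 m/s.
x(10) = -10 + Σ Δx = -14 m.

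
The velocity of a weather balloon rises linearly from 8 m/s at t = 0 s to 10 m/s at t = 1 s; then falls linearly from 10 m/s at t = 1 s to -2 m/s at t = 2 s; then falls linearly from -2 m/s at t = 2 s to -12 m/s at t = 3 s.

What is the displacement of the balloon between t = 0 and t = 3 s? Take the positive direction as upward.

Net displacement equals the area under the velocity-time graph (areas below the axis count negative).
0–1 s: ½(8 + 10)(1) = 9 m
1–2 s: ½(10 + -2)(1) = 4 m
2–3 s: ½(-2 + -12)(1) = -7 m
Net displacement = 6 m

6 m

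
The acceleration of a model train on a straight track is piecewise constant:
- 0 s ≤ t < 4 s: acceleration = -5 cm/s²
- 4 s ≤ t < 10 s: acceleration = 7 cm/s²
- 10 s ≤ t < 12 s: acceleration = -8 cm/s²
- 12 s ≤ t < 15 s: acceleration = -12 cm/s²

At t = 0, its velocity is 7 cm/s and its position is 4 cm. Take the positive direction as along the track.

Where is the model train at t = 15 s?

On each constant-a segment, Δv = aΔt and Δx = v₀Δt + ½aΔt²; chain segment to segment.
0–4 s: v starts 7 cm/s; Δx = 7·4 + ½·-5·4² = -12 cm; v ends -13 cm/s.
4–10 s: v starts -13 cm/s; Δx = -13·6 + ½·7·6² = 48 cm; v ends 29 cm/s.
10–12 s: v starts 29 cm/s; Δx = 29·2 + ½·-8·2² = 42 cm; v ends 13 cm/s.
12–15 s: v starts 13 cm/s; Δx = 13·3 + ½·-12·3² = -15 cm; v ends -23 cm/s.
x(15) = 4 + Σ Δx = 67 cm.

67 cm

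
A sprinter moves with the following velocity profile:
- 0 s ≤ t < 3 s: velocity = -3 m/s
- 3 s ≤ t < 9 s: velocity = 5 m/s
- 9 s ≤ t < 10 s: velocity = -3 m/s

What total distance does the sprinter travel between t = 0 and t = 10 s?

42 m

Total distance travelled is ∫|v| dt — sum the magnitudes of each area piece.
0–3 s: |-3| × 3 = 9 m
3–9 s: |5| × 6 = 30 m
9–10 s: |-3| × 1 = 3 m
Total distance = 42 m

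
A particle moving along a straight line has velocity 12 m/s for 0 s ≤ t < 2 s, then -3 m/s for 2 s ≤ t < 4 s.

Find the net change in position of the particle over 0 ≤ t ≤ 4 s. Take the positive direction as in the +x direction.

18 m

Displacement is the signed area under the v-t curve.
0–2 s: 12 × 2 = 24 m
2–4 s: -3 × 2 = -6 m
Net displacement = 18 m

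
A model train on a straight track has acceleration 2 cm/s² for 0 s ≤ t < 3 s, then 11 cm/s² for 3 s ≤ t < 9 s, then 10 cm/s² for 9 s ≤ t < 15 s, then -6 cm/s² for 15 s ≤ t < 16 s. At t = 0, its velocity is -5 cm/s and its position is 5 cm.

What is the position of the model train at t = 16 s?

On each constant-a segment, Δv = aΔt and Δx = v₀Δt + ½aΔt²; chain segment to segment.
0–3 s: v starts -5 cm/s; Δx = -5·3 + ½·2·3² = -6 cm; v ends 1 cm/s.
3–9 s: v starts 1 cm/s; Δx = 1·6 + ½·11·6² = 204 cm; v ends 67 cm/s.
9–15 s: v starts 67 cm/s; Δx = 67·6 + ½·10·6² = 582 cm; v ends 127 cm/s.
15–16 s: v starts 127 cm/s; Δx = 127·1 + ½·-6·1² = 124 cm; v ends 121 cm/s.
x(16) = 5 + Σ Δx = 909 cm.

909 cm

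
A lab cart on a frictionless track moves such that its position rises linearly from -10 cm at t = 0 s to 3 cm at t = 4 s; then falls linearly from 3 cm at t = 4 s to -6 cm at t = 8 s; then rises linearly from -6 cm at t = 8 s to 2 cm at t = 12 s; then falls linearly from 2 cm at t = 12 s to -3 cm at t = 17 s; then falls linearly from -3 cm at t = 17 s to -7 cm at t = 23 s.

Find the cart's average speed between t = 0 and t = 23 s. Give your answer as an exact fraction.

Average speed = (total path length)/(elapsed time); on a piecewise-linear x-t graph the path length is Σ|Δx|.
0–4 s: |Δx| = |3 − -10| = 13 cm
4–8 s: |Δx| = |-6 − 3| = 9 cm
8–12 s: |Δx| = |2 − -6| = 8 cm
12–17 s: |Δx| = |-3 − 2| = 5 cm
17–23 s: |Δx| = |-7 − -3| = 4 cm
Total path = 39 cm; average speed = 39/23 = 39/23 cm/s.

39/23 cm/s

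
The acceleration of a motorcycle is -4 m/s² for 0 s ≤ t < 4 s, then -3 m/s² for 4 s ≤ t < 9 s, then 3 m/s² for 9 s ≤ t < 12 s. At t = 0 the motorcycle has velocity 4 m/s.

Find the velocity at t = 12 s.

-18 m/s

Δv equals the area under the a-t graph; then v = v₀ + Δv.
0–4 s: -4 × 4 = -16 m/s
4–9 s: -3 × 5 = -15 m/s
9–12 s: 3 × 3 = 9 m/s
Δv = -22 m/s, so v(12) = 4 + (-22) = -18 m/s.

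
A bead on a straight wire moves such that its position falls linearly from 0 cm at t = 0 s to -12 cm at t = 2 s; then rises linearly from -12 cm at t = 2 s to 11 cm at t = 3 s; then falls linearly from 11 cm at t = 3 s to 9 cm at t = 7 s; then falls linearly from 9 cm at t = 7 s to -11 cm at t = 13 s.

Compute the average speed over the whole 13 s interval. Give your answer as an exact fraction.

Average speed = (total path length)/(elapsed time); on a piecewise-linear x-t graph the path length is Σ|Δx|.
0–2 s: |Δx| = |-12 − 0| = 12 cm
2–3 s: |Δx| = |11 − -12| = 23 cm
3–7 s: |Δx| = |9 − 11| = 2 cm
7–13 s: |Δx| = |-11 − 9| = 20 cm
Total path = 57 cm; average speed = 57/13 = 57/13 cm/s.

57/13 cm/s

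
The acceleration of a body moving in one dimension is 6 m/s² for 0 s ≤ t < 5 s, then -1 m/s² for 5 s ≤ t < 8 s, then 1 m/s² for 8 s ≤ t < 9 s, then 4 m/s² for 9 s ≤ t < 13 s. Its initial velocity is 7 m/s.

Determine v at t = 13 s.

Δv equals the area under the a-t graph; then v = v₀ + Δv.
0–5 s: 6 × 5 = 30 m/s
5–8 s: -1 × 3 = -3 m/s
8–9 s: 1 × 1 = 1 m/s
9–13 s: 4 × 4 = 16 m/s
Δv = 44 m/s, so v(13) = 7 + (44) = 51 m/s.

51 m/s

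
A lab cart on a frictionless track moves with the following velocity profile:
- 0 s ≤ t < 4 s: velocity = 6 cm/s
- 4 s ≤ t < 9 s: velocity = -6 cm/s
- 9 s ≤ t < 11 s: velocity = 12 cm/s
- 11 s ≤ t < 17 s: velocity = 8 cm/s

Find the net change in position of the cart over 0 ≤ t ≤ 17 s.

66 cm

Net displacement equals the area under the velocity-time graph (areas below the axis count negative).
0–4 s: 6 × 4 = 24 cm
4–9 s: -6 × 5 = -30 cm
9–11 s: 12 × 2 = 24 cm
11–17 s: 8 × 6 = 48 cm
Net displacement = 66 cm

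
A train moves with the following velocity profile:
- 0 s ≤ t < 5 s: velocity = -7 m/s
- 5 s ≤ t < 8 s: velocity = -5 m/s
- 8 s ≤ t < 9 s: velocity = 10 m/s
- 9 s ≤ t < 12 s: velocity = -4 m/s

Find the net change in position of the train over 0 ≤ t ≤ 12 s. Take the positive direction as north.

Net displacement equals the area under the velocity-time graph (areas below the axis count negative).
0–5 s: -7 × 5 = -35 m
5–8 s: -5 × 3 = -15 m
8–9 s: 10 × 1 = 10 m
9–12 s: -4 × 3 = -12 m
Net displacement = -52 m

-52 m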